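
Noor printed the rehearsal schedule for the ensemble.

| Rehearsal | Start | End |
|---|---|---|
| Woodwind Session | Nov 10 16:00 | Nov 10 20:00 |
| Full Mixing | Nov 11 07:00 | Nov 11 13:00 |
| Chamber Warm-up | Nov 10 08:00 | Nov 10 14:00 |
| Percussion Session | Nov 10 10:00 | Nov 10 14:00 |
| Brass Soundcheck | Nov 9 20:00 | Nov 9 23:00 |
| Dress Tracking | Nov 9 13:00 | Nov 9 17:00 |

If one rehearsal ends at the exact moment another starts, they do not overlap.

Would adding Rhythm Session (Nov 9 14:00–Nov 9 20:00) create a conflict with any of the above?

Yes — it overlaps Dress Tracking

Dress Tracking: starts Nov 9 13:00 before Rhythm Session ends Nov 9 20:00, and ends Nov 9 17:00 after Rhythm Session starts Nov 9 14:00 → overlap.
Brass Soundcheck: starts Nov 9 20:00 at or after Rhythm Session ends Nov 9 20:00 → clear.
Chamber Warm-up: starts Nov 10 08:00 at or after Rhythm Session ends Nov 9 20:00 → clear.
Percussion Session: starts Nov 10 10:00 at or after Rhythm Session ends Nov 9 20:00 → clear.
Woodwind Session: starts Nov 10 16:00 at or after Rhythm Session ends Nov 9 20:00 → clear.
Full Mixing: starts Nov 11 07:00 at or after Rhythm Session ends Nov 9 20:00 → clear.
Rhythm Session overlaps Dress Tracking.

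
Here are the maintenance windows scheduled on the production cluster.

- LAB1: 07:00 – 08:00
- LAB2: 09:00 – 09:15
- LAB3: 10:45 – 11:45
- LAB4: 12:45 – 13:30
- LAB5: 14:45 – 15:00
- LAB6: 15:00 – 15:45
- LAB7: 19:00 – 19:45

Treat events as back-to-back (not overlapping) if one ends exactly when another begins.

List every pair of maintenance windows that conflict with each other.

Sorted by start: LAB1, LAB2, LAB3, LAB4, LAB5, LAB6, LAB7.
LAB2 starts after LAB1 ends, so nothing later overlaps LAB1 either.
LAB3 starts after LAB2 ends, so nothing later overlaps LAB2 either.
LAB4 starts after LAB3 ends, so nothing later overlaps LAB3 either.
LAB5 starts after LAB4 ends, so nothing later overlaps LAB4 either.
LAB6 starts exactly when LAB5 ends (back-to-back, no overlap), so nothing later overlaps LAB5 either.
LAB7 starts after LAB6 ends.

none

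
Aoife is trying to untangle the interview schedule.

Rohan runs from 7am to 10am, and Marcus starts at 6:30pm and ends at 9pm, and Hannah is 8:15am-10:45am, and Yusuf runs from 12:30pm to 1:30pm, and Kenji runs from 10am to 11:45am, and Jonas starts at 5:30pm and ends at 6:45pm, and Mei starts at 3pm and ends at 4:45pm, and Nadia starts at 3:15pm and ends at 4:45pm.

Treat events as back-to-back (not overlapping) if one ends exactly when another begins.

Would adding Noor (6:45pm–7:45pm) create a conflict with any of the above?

Rohan: ends 10am at or before Noor starts 6:45pm → clear.
Hannah: ends 10:45am at or before Noor starts 6:45pm → clear.
Kenji: ends 11:45am at or before Noor starts 6:45pm → clear.
Yusuf: ends 1:30pm at or before Noor starts 6:45pm → clear.
Mei: ends 4:45pm at or before Noor starts 6:45pm → clear.
Nadia: ends 4:45pm at or before Noor starts 6:45pm → clear.
Jonas: ends 6:45pm at or before Noor starts 6:45pm → clear.
Marcus: starts 6:30pm before Noor ends 7:45pm, and ends 9pm after Noor starts 6:45pm → overlap.
Noor overlaps Marcus.

Yes — it overlaps Marcus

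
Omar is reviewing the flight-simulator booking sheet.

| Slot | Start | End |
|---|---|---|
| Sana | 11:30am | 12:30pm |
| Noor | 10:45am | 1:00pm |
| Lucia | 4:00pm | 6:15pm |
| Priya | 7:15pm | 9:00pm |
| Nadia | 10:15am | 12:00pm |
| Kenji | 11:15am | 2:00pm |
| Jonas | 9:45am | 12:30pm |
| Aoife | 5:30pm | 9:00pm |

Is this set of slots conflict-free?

No

Check each pair: they overlap iff neither finishes before the other starts.
Sorted by start: Jonas, Nadia, Noor, Kenji, Sana, Lucia, Aoife, Priya.
Nadia starts before Jonas ends → Jonas and Nadia overlap.
That's a conflict, so the schedule is not conflict-free.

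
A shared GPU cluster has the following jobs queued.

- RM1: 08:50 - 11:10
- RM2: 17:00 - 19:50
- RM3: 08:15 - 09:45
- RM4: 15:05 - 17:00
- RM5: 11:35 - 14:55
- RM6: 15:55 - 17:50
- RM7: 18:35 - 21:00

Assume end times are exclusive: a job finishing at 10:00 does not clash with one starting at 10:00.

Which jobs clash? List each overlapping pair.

Sorted by start: RM3, RM1, RM5, RM4, RM6, RM2, RM7.
RM1 starts before RM3 ends → RM3 and RM1 overlap.
RM5 starts after RM3 ends, so RM3 has no further overlaps.
RM5 starts after RM1 ends, so RM1 has no further overlaps.
RM4 starts after RM5 ends, so RM5 has no further overlaps.
RM6 starts before RM4 ends → RM4 and RM6 overlap.
RM2 starts exactly when RM4 ends (back-to-back, no overlap), so RM4 has no further overlaps.
RM2 starts before RM6 ends → RM6 and RM2 overlap.
RM7 starts after RM6 ends.
RM7 starts before RM2 ends → RM2 and RM7 overlap.

RM1 & RM3, RM2 & RM6, RM2 & RM7, RM4 & RM6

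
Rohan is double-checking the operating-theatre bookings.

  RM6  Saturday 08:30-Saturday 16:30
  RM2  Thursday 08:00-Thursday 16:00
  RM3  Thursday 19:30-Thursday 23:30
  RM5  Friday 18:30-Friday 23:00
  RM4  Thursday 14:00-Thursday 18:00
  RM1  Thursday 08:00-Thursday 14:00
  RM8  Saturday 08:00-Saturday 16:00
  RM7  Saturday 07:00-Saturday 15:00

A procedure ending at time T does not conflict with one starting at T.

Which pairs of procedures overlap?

RM1 & RM2, RM2 & RM4, RM6 & RM7, RM6 & RM8, RM7 & RM8

Sorted by start: RM1, RM2, RM4, RM3, RM5, RM7, RM8, RM6.
RM2 starts before RM1 ends → RM1 and RM2 overlap.
RM4 starts exactly when RM1 ends (back-to-back, no overlap), so RM1 has no further overlaps.
RM4 starts before RM2 ends → RM2 and RM4 overlap.
RM3 starts after RM2 ends, so RM2 has no further overlaps.
RM3 starts after RM4 ends, so RM4 has no further overlaps.
RM5 starts after RM3 ends, so RM3 has no further overlaps.
RM7 starts after RM5 ends, so RM5 has no further overlaps.
RM8 starts before RM7 ends → RM7 and RM8 overlap.
RM6 starts before RM7 ends → RM7 and RM6 overlap.
RM6 starts before RM8 ends → RM8 and RM6 overlap.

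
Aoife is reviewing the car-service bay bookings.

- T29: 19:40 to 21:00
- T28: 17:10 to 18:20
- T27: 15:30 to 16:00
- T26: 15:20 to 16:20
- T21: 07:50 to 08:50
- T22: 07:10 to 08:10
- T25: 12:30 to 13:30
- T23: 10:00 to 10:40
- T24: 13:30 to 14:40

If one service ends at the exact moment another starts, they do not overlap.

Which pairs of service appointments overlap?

Sorted by start: T22, T21, T23, T25, T24, T26, T27, T28, T29.
T21 starts before T22 ends → T22 and T21 overlap.
T23 starts after T22 ends, so nothing later overlaps T22 either.
T23 starts after T21 ends, so nothing later overlaps T21 either.
T25 starts after T23 ends, so nothing later overlaps T23 either.
T24 starts exactly when T25 ends (back-to-back, no overlap), so nothing later overlaps T25 either.
T26 starts after T24 ends, so nothing later overlaps T24 either.
T27 starts before T26 ends → T26 and T27 overlap.
T28 starts after T26 ends, so nothing later overlaps T26 either.
T28 starts after T27 ends, so nothing later overlaps T27 either.
T29 starts after T28 ends.

T21 & T22, T26 & T27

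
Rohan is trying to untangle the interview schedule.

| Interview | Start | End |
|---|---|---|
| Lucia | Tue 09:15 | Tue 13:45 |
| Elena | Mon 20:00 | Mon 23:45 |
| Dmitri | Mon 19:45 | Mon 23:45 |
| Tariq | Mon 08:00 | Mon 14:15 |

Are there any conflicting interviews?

Sorted by start: Tariq, Dmitri, Elena, Lucia.
Dmitri starts after Tariq ends; Tariq is clear from here.
Elena starts before Dmitri ends → Dmitri and Elena overlap.
That's a conflict, so the schedule is not conflict-free.

Yes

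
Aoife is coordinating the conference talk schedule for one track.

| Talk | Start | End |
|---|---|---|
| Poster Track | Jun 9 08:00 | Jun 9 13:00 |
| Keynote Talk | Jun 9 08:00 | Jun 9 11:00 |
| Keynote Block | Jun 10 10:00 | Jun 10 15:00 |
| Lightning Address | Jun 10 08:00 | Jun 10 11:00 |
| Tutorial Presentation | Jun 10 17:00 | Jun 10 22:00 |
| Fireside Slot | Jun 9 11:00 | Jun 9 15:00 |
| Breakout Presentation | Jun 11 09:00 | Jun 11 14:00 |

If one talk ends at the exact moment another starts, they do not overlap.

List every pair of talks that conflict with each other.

Sorted by start: Poster Track, Keynote Talk, Fireside Slot, Lightning Address, Keynote Block, Tutorial Presentation, Breakout Presentation.
Keynote Talk starts before Poster Track ends → Poster Track and Keynote Talk overlap.
Fireside Slot starts before Poster Track ends → Poster Track and Fireside Slot overlap.
Lightning Address starts after Poster Track ends, so nothing later overlaps Poster Track either.
Fireside Slot starts exactly when Keynote Talk ends (back-to-back, no overlap), so nothing later overlaps Keynote Talk either.
Lightning Address starts after Fireside Slot ends, so nothing later overlaps Fireside Slot either.
Keynote Block starts before Lightning Address ends → Lightning Address and Keynote Block overlap.
Tutorial Presentation starts after Lightning Address ends, so nothing later overlaps Lightning Address either.
Tutorial Presentation starts after Keynote Block ends, so nothing later overlaps Keynote Block either.
Breakout Presentation starts after Tutorial Presentation ends.

Fireside Slot & Poster Track, Keynote Block & Lightning Address, Keynote Talk & Poster Track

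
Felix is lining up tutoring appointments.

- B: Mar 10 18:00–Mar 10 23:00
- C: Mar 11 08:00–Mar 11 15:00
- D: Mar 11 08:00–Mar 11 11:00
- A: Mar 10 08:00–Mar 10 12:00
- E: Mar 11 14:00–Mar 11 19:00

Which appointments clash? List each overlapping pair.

C & D, C & E

Sorted by start: A, B, C, D, E.
B starts after A ends, so nothing later overlaps A either.
C starts after B ends, so nothing later overlaps B either.
D starts before C ends → C and D overlap.
E starts before C ends → C and E overlap.
E starts after D ends.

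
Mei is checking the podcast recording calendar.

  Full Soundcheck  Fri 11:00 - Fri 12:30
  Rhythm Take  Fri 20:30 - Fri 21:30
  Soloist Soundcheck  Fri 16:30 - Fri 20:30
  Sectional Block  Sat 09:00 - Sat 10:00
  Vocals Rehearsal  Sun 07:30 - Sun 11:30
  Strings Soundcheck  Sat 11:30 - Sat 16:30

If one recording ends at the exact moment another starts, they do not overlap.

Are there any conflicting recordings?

No

Sorted by start: Full Soundcheck, Soloist Soundcheck, Rhythm Take, Sectional Block, Strings Soundcheck, Vocals Rehearsal.
Soloist Soundcheck starts after Full Soundcheck ends, so Full Soundcheck has no further overlaps.
Rhythm Take starts exactly when Soloist Soundcheck ends (back-to-back, no overlap), so Soloist Soundcheck has no further overlaps.
Sectional Block starts after Rhythm Take ends, so Rhythm Take has no further overlaps.
Strings Soundcheck starts after Sectional Block ends, so Sectional Block has no further overlaps.
Vocals Rehearsal starts after Strings Soundcheck ends.
Every pair is clear; the schedule has no overlaps.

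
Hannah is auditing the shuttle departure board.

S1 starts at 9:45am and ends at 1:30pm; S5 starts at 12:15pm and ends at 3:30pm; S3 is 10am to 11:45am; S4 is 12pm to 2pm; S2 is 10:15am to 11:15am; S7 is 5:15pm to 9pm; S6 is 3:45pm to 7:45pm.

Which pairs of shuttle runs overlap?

S1 & S2, S1 & S3, S1 & S4, S1 & S5, S2 & S3, S4 & S5, S6 & S7

Check each pair: they overlap iff neither finishes before the other starts.
Sorted by start: S1, S3, S2, S4, S5, S6, S7.
S3 starts before S1 ends → S1 and S3 overlap.
S2 starts before S1 ends → S1 and S2 overlap.
S4 starts before S1 ends → S1 and S4 overlap.
S5 starts before S1 ends → S1 and S5 overlap.
S6 starts after S1 ends, so nothing later overlaps S1 either.
S2 starts before S3 ends → S3 and S2 overlap.
S4 starts after S3 ends, so nothing later overlaps S3 either.
S4 starts after S2 ends, so nothing later overlaps S2 either.
S5 starts before S4 ends → S4 and S5 overlap.
S6 starts after S4 ends, so nothing later overlaps S4 either.
S6 starts after S5 ends, so nothing later overlaps S5 either.
S7 starts before S6 ends → S6 and S7 overlap.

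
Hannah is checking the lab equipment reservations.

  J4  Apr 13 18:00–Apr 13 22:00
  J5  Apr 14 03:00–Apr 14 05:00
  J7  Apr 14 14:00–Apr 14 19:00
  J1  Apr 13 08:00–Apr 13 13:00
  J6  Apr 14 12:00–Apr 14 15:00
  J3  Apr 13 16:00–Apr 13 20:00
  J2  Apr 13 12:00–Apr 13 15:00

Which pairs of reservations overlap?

Check each pair: they overlap iff neither finishes before the other starts.
Sorted by start: J1, J2, J3, J4, J5, J6, J7.
J2 starts before J1 ends → J1 and J2 overlap.
J3 starts after J1 ends, so J1 has no further overlaps.
J3 starts after J2 ends, so J2 has no further overlaps.
J4 starts before J3 ends → J3 and J4 overlap.
J5 starts after J3 ends, so J3 has no further overlaps.
J5 starts after J4 ends, so J4 has no further overlaps.
J6 starts after J5 ends, so J5 has no further overlaps.
J7 starts before J6 ends → J6 and J7 overlap.

J1 & J2, J3 & J4, J6 & J7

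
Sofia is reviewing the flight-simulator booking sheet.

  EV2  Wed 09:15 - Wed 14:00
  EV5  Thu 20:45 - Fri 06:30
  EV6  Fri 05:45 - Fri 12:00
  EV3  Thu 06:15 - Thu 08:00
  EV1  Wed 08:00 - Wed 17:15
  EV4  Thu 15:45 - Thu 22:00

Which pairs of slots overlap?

EV1 & EV2, EV4 & EV5, EV5 & EV6

Sorted by start: EV1, EV2, EV3, EV4, EV5, EV6.
EV2 starts before EV1 ends → EV1 and EV2 overlap.
EV3 starts after EV1 ends, so nothing later overlaps EV1 either.
EV3 starts after EV2 ends, so nothing later overlaps EV2 either.
EV4 starts after EV3 ends, so nothing later overlaps EV3 either.
EV5 starts before EV4 ends → EV4 and EV5 overlap.
EV6 starts after EV4 ends.
EV6 starts before EV5 ends → EV5 and EV6 overlap.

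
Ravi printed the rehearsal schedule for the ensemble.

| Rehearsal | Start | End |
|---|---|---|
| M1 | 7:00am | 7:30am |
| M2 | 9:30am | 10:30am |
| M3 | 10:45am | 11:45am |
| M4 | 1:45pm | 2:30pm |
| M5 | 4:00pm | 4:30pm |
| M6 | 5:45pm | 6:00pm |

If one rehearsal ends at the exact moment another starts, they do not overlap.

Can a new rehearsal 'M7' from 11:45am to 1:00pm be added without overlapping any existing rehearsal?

M1: ends 7:30am at or before M7 starts 11:45am → clear.
M2: ends 10:30am at or before M7 starts 11:45am → clear.
M3: ends 11:45am at or before M7 starts 11:45am → clear.
M4: starts 1:45pm at or after M7 ends 1:00pm → clear.
M5: starts 4:00pm at or after M7 ends 1:00pm → clear.
M6: starts 5:45pm at or after M7 ends 1:00pm → clear.

Yes — the slot is free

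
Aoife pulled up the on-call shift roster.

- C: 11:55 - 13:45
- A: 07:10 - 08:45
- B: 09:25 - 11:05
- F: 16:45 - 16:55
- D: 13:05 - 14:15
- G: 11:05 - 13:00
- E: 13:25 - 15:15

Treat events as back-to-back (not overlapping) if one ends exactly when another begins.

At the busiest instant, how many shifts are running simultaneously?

Walk through starts and ends in time order (an end at T is processed before a start at T):
07:10 start A → 1
08:45 end A → 0
09:25 start B → 1
11:05 end B → 0
11:05 start G → 1
11:55 start C → 2
13:00 end G → 1
13:05 start D → 2
13:25 start E → 3
13:45 end C → 2
14:15 end D → 1
15:15 end E → 0
16:45 start F → 1
16:55 end F → 0
Peak is 3, at 13:25 (C, D, E).

3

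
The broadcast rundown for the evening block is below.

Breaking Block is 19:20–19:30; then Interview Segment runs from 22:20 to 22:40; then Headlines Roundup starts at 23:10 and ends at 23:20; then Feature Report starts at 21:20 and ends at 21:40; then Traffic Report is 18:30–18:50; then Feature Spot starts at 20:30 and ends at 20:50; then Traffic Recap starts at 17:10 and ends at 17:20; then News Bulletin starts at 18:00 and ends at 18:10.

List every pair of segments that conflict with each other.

Sorted by start: Traffic Recap, News Bulletin, Traffic Report, Breaking Block, Feature Spot, Feature Report, Interview Segment, Headlines Roundup.
News Bulletin starts after Traffic Recap ends, so Traffic Recap has no further overlaps.
Traffic Report starts after News Bulletin ends, so News Bulletin has no further overlaps.
Breaking Block starts after Traffic Report ends, so Traffic Report has no further overlaps.
Feature Spot starts after Breaking Block ends, so Breaking Block has no further overlaps.
Feature Report starts after Feature Spot ends, so Feature Spot has no further overlaps.
Interview Segment starts after Feature Report ends, so Feature Report has no further overlaps.
Headlines Roundup starts after Interview Segment ends.

no conflicts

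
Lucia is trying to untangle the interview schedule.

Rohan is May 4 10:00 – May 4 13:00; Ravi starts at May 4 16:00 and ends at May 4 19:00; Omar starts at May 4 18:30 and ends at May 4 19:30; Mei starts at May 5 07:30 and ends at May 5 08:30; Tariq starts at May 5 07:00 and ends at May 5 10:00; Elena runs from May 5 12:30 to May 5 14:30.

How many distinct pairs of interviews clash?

2

Check each pair: they overlap iff neither finishes before the other starts.
Sorted by start: Rohan, Ravi, Omar, Tariq, Mei, Elena.
Ravi starts after Rohan ends, so Rohan has no further overlaps.
Omar starts before Ravi ends → Ravi and Omar overlap.
Tariq starts after Ravi ends, so Ravi has no further overlaps.
Tariq starts after Omar ends, so Omar has no further overlaps.
Mei starts before Tariq ends → Tariq and Mei overlap.
Elena starts after Tariq ends.
Elena starts after Mei ends.
Overlapping pairs: Mei & Tariq, Omar & Ravi — 2 in total.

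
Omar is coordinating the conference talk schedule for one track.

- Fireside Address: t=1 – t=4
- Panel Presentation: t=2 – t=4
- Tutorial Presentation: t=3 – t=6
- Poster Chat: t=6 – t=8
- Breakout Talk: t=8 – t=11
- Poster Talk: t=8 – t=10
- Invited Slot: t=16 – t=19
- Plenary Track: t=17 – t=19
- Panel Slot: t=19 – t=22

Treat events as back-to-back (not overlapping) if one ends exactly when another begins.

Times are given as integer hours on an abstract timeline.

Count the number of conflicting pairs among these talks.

Two intervals overlap when each starts before the other ends.
Sorted by start: Fireside Address, Panel Presentation, Tutorial Presentation, Poster Chat, Breakout Talk, Poster Talk, Invited Slot, Plenary Track, Panel Slot.
Panel Presentation starts before Fireside Address ends → Fireside Address and Panel Presentation overlap.
Tutorial Presentation starts before Fireside Address ends → Fireside Address and Tutorial Presentation overlap.
Poster Chat starts after Fireside Address ends; Fireside Address is clear from here.
Tutorial Presentation starts before Panel Presentation ends → Panel Presentation and Tutorial Presentation overlap.
Poster Chat starts after Panel Presentation ends; Panel Presentation is clear from here.
Poster Chat starts exactly when Tutorial Presentation ends (back-to-back, no overlap); Tutorial Presentation is clear from here.
Breakout Talk starts exactly when Poster Chat ends (back-to-back, no overlap); Poster Chat is clear from here.
Poster Talk starts before Breakout Talk ends → Breakout Talk and Poster Talk overlap.
Invited Slot starts after Breakout Talk ends; Breakout Talk is clear from here.
Invited Slot starts after Poster Talk ends; Poster Talk is clear from here.
Plenary Track starts before Invited Slot ends → Invited Slot and Plenary Track overlap.
Panel Slot starts exactly when Invited Slot ends (back-to-back, no overlap).
Panel Slot starts exactly when Plenary Track ends (back-to-back, no overlap).
Overlapping pairs: Breakout Talk & Poster Talk, Fireside Address & Panel Presentation, Fireside Address & Tutorial Presentation, Invited Slot & Plenary Track, Panel Presentation & Tutorial Presentation — 5 in total.

5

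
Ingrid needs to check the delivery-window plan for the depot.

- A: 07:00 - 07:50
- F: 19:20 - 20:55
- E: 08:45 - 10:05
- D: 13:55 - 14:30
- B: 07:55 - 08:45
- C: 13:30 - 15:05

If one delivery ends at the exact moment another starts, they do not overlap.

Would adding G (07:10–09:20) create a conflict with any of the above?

Yes — it overlaps A, B, E

A: starts 07:00 before G ends 09:20, and ends 07:50 after G starts 07:10 → overlap.
B: starts 07:55 before G ends 09:20, and ends 08:45 after G starts 07:10 → overlap.
E: starts 08:45 before G ends 09:20, and ends 10:05 after G starts 07:10 → overlap.
C: starts 13:30 at or after G ends 09:20 → clear.
D: starts 13:55 at or after G ends 09:20 → clear.
F: starts 19:20 at or after G ends 09:20 → clear.
G overlaps A, B, E.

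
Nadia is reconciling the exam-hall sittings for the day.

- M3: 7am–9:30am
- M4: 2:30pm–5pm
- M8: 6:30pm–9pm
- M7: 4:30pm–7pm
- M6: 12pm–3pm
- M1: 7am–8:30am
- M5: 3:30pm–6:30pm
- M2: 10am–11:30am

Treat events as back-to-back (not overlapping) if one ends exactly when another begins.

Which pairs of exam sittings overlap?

M1 & M3, M4 & M5, M4 & M6, M4 & M7, M5 & M7, M7 & M8

Sorted by start: M1, M3, M2, M6, M4, M5, M7, M8.
M3 starts before M1 ends → M1 and M3 overlap.
M2 starts after M1 ends, so M1 has no further overlaps.
M2 starts after M3 ends, so M3 has no further overlaps.
M6 starts after M2 ends, so M2 has no further overlaps.
M4 starts before M6 ends → M6 and M4 overlap.
M5 starts after M6 ends, so M6 has no further overlaps.
M5 starts before M4 ends → M4 and M5 overlap.
M7 starts before M4 ends → M4 and M7 overlap.
M8 starts after M4 ends.
M7 starts before M5 ends → M5 and M7 overlap.
M8 starts exactly when M5 ends (back-to-back, no overlap).
M8 starts before M7 ends → M7 and M8 overlap.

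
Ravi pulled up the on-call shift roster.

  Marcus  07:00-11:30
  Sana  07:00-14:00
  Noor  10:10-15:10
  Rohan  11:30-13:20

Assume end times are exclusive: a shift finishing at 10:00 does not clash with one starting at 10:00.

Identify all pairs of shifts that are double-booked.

Sorted by start: Marcus, Sana, Noor, Rohan.
Sana starts before Marcus ends → Marcus and Sana overlap.
Noor starts before Marcus ends → Marcus and Noor overlap.
Rohan starts exactly when Marcus ends (back-to-back, no overlap).
Noor starts before Sana ends → Sana and Noor overlap.
Rohan starts before Sana ends → Sana and Rohan overlap.
Rohan starts before Noor ends → Noor and Rohan overlap.

Marcus & Noor, Marcus & Sana, Noor & Rohan, Noor & Sana, Rohan & Sana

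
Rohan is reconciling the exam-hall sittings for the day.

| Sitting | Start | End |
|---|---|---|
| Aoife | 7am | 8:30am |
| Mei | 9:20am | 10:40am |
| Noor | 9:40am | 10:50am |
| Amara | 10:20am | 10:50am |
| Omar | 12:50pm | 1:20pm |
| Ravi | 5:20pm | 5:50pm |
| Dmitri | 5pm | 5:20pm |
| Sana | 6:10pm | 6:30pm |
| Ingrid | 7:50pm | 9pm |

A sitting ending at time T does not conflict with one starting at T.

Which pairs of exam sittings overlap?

Amara & Mei, Amara & Noor, Mei & Noor

Sorted by start: Aoife, Mei, Noor, Amara, Omar, Dmitri, Ravi, Sana, Ingrid.
Mei starts after Aoife ends, so Aoife has no further overlaps.
Noor starts before Mei ends → Mei and Noor overlap.
Amara starts before Mei ends → Mei and Amara overlap.
Omar starts after Mei ends, so Mei has no further overlaps.
Amara starts before Noor ends → Noor and Amara overlap.
Omar starts after Noor ends, so Noor has no further overlaps.
Omar starts after Amara ends, so Amara has no further overlaps.
Dmitri starts after Omar ends, so Omar has no further overlaps.
Ravi starts exactly when Dmitri ends (back-to-back, no overlap), so Dmitri has no further overlaps.
Sana starts after Ravi ends, so Ravi has no further overlaps.
Ingrid starts after Sana ends.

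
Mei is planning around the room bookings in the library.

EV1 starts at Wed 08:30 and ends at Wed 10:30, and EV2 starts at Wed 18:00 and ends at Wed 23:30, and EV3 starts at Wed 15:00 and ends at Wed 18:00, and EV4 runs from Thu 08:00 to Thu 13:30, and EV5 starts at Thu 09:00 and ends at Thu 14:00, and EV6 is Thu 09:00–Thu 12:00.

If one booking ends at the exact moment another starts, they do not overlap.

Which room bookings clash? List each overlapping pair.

Sorted by start: EV1, EV3, EV2, EV4, EV5, EV6.
EV3 starts after EV1 ends, so nothing later overlaps EV1 either.
EV2 starts exactly when EV3 ends (back-to-back, no overlap), so nothing later overlaps EV3 either.
EV4 starts after EV2 ends, so nothing later overlaps EV2 either.
EV5 starts before EV4 ends → EV4 and EV5 overlap.
EV6 starts before EV4 ends → EV4 and EV6 overlap.
EV6 starts before EV5 ends → EV5 and EV6 overlap.

EV4 & EV5, EV4 & EV6, EV5 & EV6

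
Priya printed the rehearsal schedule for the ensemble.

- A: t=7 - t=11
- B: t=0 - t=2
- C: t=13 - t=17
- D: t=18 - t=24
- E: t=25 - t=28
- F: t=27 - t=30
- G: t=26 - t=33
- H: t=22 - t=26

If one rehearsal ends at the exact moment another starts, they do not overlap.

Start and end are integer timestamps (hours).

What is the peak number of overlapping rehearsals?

3

Walk through starts and ends in time order (an end at T is processed before a start at T):
t=0 start B → 1
t=2 end B → 0
t=7 start A → 1
t=11 end A → 0
t=13 start C → 1
t=17 end C → 0
t=18 start D → 1
t=22 start H → 2
t=24 end D → 1
t=25 start E → 2
t=26 end H → 1
t=26 start G → 2
t=27 start F → 3
t=28 end E → 2
t=30 end F → 1
t=33 end G → 0
Peak is 3, at t=27 (E, F, G).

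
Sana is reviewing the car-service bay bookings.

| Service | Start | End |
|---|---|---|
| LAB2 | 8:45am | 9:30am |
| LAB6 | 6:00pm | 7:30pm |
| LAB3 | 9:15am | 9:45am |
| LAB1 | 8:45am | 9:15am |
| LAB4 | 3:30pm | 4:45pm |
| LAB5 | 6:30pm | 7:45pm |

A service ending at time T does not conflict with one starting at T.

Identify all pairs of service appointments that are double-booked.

LAB1 & LAB2, LAB2 & LAB3, LAB5 & LAB6

Sorted by start: LAB1, LAB2, LAB3, LAB4, LAB6, LAB5.
LAB2 starts before LAB1 ends → LAB1 and LAB2 overlap.
LAB3 starts exactly when LAB1 ends (back-to-back, no overlap) — done with LAB1.
LAB3 starts before LAB2 ends → LAB2 and LAB3 overlap.
LAB4 starts after LAB2 ends — done with LAB2.
LAB4 starts after LAB3 ends — done with LAB3.
LAB6 starts after LAB4 ends — done with LAB4.
LAB5 starts before LAB6 ends → LAB6 and LAB5 overlap.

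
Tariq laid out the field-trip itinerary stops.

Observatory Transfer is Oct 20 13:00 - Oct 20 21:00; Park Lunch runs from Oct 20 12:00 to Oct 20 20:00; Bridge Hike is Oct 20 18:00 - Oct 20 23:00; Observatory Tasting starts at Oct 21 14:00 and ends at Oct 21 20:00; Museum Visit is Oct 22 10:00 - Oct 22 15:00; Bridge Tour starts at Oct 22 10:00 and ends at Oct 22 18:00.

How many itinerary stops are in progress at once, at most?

3

Walk through starts and ends in time order (an end at T is processed before a start at T):
Oct 20 12:00 start Park Lunch → 1
Oct 20 13:00 start Observatory Transfer → 2
Oct 20 18:00 start Bridge Hike → 3
Oct 20 20:00 end Park Lunch → 2
Oct 20 21:00 end Observatory Transfer → 1
Oct 20 23:00 end Bridge Hike → 0
Oct 21 14:00 start Observatory Tasting → 1
Oct 21 20:00 end Observatory Tasting → 0
Oct 22 10:00 start Bridge Tour → 1
Oct 22 10:00 start Museum Visit → 2
Oct 22 15:00 end Museum Visit → 1
Oct 22 18:00 end Bridge Tour → 0
Peak is 3, at Oct 20 18:00 (Bridge Hike, Observatory Transfer, Park Lunch).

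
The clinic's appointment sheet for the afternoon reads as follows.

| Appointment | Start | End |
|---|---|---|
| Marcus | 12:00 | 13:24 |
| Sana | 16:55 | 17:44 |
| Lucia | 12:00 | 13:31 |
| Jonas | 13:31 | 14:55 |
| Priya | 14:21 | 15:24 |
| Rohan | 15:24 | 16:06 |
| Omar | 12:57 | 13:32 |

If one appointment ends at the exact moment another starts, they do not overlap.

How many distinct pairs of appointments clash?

Sorted by start: Marcus, Lucia, Omar, Jonas, Priya, Rohan, Sana.
Lucia starts before Marcus ends → Marcus and Lucia overlap.
Omar starts before Marcus ends → Marcus and Omar overlap.
Jonas starts after Marcus ends, so nothing later overlaps Marcus either.
Omar starts before Lucia ends → Lucia and Omar overlap.
Jonas starts exactly when Lucia ends (back-to-back, no overlap), so nothing later overlaps Lucia either.
Jonas starts before Omar ends → Omar and Jonas overlap.
Priya starts after Omar ends, so nothing later overlaps Omar either.
Priya starts before Jonas ends → Jonas and Priya overlap.
Rohan starts after Jonas ends, so nothing later overlaps Jonas either.
Rohan starts exactly when Priya ends (back-to-back, no overlap), so nothing later overlaps Priya either.
Sana starts after Rohan ends.
Overlapping pairs: Jonas & Omar, Jonas & Priya, Lucia & Marcus, Lucia & Omar, Marcus & Omar — 5 in total.

5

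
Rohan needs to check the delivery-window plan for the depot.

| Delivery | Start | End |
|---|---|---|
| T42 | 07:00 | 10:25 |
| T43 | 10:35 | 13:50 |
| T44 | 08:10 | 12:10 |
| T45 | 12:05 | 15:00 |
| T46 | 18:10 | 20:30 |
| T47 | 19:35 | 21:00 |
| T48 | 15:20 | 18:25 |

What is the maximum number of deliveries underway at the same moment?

3

Sort all start/end points and keep a running count:
07:00 start T42 → 1
08:10 start T44 → 2
10:25 end T42 → 1
10:35 start T43 → 2
12:05 start T45 → 3
12:10 end T44 → 2
13:50 end T43 → 1
15:00 end T45 → 0
15:20 start T48 → 1
18:10 start T46 → 2
18:25 end T48 → 1
19:35 start T47 → 2
20:30 end T46 → 1
21:00 end T47 → 0
Peak is 3, at 12:05 (T43, T44, T45).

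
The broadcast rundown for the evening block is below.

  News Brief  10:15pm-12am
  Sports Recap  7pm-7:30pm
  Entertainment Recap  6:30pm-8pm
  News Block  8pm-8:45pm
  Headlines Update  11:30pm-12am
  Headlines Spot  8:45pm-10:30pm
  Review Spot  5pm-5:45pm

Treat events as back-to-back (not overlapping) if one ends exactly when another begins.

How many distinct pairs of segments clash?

Sorted by start: Review Spot, Entertainment Recap, Sports Recap, News Block, Headlines Spot, News Brief, Headlines Update.
Entertainment Recap starts after Review Spot ends, so nothing later overlaps Review Spot either.
Sports Recap starts before Entertainment Recap ends → Entertainment Recap and Sports Recap overlap.
News Block starts exactly when Entertainment Recap ends (back-to-back, no overlap), so nothing later overlaps Entertainment Recap either.
News Block starts after Sports Recap ends, so nothing later overlaps Sports Recap either.
Headlines Spot starts exactly when News Block ends (back-to-back, no overlap), so nothing later overlaps News Block either.
News Brief starts before Headlines Spot ends → Headlines Spot and News Brief overlap.
Headlines Update starts after Headlines Spot ends.
Headlines Update starts before News Brief ends → News Brief and Headlines Update overlap.
Overlapping pairs: Entertainment Recap & Sports Recap, Headlines Spot & News Brief, Headlines Update & News Brief — 3 in total.

3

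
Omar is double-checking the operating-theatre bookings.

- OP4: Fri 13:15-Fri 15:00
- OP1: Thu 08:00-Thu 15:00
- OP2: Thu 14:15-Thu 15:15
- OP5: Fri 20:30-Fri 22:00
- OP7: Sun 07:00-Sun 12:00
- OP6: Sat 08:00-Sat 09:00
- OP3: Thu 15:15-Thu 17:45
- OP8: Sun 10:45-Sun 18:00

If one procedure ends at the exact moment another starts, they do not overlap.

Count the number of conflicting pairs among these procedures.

2

Sorted by start: OP1, OP2, OP3, OP4, OP5, OP6, OP7, OP8.
OP2 starts before OP1 ends → OP1 and OP2 overlap.
OP3 starts after OP1 ends, so OP1 has no further overlaps.
OP3 starts exactly when OP2 ends (back-to-back, no overlap), so OP2 has no further overlaps.
OP4 starts after OP3 ends, so OP3 has no further overlaps.
OP5 starts after OP4 ends, so OP4 has no further overlaps.
OP6 starts after OP5 ends, so OP5 has no further overlaps.
OP7 starts after OP6 ends, so OP6 has no further overlaps.
OP8 starts before OP7 ends → OP7 and OP8 overlap.
Overlapping pairs: OP1 & OP2, OP7 & OP8 — 2 in total.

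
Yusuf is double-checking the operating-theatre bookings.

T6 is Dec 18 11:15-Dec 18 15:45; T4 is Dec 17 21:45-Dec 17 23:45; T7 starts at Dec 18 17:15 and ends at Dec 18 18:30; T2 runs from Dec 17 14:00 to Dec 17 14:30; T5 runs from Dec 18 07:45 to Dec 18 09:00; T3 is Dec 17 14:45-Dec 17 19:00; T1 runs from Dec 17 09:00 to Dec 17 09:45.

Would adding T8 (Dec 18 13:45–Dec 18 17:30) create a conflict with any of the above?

Yes — it overlaps T6, T7

T1: ends Dec 17 09:45 at or before T8 starts Dec 18 13:45 → clear.
T2: ends Dec 17 14:30 at or before T8 starts Dec 18 13:45 → clear.
T3: ends Dec 17 19:00 at or before T8 starts Dec 18 13:45 → clear.
T4: ends Dec 17 23:45 at or before T8 starts Dec 18 13:45 → clear.
T5: ends Dec 18 09:00 at or before T8 starts Dec 18 13:45 → clear.
T6: starts Dec 18 11:15 before T8 ends Dec 18 17:30, and ends Dec 18 15:45 after T8 starts Dec 18 13:45 → overlap.
T7: starts Dec 18 17:15 before T8 ends Dec 18 17:30, and ends Dec 18 18:30 after T8 starts Dec 18 13:45 → overlap.
T8 overlaps T6, T7.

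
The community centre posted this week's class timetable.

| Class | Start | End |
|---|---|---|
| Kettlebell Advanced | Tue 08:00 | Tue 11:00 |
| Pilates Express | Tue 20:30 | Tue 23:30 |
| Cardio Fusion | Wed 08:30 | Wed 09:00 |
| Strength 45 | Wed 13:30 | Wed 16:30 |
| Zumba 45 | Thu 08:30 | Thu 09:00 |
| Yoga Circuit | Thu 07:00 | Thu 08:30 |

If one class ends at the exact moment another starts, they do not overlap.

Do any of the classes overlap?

No

Two intervals overlap when each starts before the other ends.
Sorted by start: Kettlebell Advanced, Pilates Express, Cardio Fusion, Strength 45, Yoga Circuit, Zumba 45.
Pilates Express starts after Kettlebell Advanced ends, so nothing later overlaps Kettlebell Advanced either.
Cardio Fusion starts after Pilates Express ends, so nothing later overlaps Pilates Express either.
Strength 45 starts after Cardio Fusion ends, so nothing later overlaps Cardio Fusion either.
Yoga Circuit starts after Strength 45 ends, so nothing later overlaps Strength 45 either.
Zumba 45 starts exactly when Yoga Circuit ends (back-to-back, no overlap).
Every pair is clear; the schedule has no overlaps.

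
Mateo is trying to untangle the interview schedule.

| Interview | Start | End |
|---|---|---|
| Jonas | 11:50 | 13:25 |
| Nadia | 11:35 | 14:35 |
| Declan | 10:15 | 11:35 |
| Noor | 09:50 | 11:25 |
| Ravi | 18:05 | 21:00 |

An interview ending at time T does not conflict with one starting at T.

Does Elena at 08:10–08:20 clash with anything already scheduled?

No — it doesn't clash with anything

Noor: starts 09:50 at or after Elena ends 08:20 → clear.
Declan: starts 10:15 at or after Elena ends 08:20 → clear.
Nadia: starts 11:35 at or after Elena ends 08:20 → clear.
Jonas: starts 11:50 at or after Elena ends 08:20 → clear.
Ravi: starts 18:05 at or after Elena ends 08:20 → clear.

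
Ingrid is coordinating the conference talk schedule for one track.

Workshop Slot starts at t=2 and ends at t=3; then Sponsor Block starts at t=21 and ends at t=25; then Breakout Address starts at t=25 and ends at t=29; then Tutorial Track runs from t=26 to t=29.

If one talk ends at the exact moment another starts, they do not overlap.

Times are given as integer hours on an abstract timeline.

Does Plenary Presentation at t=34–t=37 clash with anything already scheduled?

No — it doesn't clash with anything

Workshop Slot: ends t=3 at or before Plenary Presentation starts t=34 → clear.
Sponsor Block: ends t=25 at or before Plenary Presentation starts t=34 → clear.
Breakout Address: ends t=29 at or before Plenary Presentation starts t=34 → clear.
Tutorial Track: ends t=29 at or before Plenary Presentation starts t=34 → clear.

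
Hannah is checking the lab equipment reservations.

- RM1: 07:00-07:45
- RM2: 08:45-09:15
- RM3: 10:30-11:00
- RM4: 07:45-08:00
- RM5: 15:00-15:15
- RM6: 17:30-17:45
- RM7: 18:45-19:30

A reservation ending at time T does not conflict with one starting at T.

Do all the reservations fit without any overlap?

Yes

Two intervals overlap when each starts before the other ends.
Sorted by start: RM1, RM4, RM2, RM3, RM5, RM6, RM7.
RM4 starts exactly when RM1 ends (back-to-back, no overlap), so RM1 has no further overlaps.
RM2 starts after RM4 ends, so RM4 has no further overlaps.
RM3 starts after RM2 ends, so RM2 has no further overlaps.
RM5 starts after RM3 ends, so RM3 has no further overlaps.
RM6 starts after RM5 ends, so RM5 has no further overlaps.
RM7 starts after RM6 ends.
Every pair is clear; the schedule has no overlaps.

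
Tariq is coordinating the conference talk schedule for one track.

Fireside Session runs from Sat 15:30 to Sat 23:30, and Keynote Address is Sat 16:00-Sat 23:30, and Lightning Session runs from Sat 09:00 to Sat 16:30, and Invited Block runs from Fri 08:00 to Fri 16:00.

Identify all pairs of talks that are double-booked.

Fireside Session & Keynote Address, Fireside Session & Lightning Session, Keynote Address & Lightning Session

Two intervals overlap when each starts before the other ends.
Sorted by start: Invited Block, Lightning Session, Fireside Session, Keynote Address.
Lightning Session starts after Invited Block ends, so nothing later overlaps Invited Block either.
Fireside Session starts before Lightning Session ends → Lightning Session and Fireside Session overlap.
Keynote Address starts before Lightning Session ends → Lightning Session and Keynote Address overlap.
Keynote Address starts before Fireside Session ends → Fireside Session and Keynote Address overlap.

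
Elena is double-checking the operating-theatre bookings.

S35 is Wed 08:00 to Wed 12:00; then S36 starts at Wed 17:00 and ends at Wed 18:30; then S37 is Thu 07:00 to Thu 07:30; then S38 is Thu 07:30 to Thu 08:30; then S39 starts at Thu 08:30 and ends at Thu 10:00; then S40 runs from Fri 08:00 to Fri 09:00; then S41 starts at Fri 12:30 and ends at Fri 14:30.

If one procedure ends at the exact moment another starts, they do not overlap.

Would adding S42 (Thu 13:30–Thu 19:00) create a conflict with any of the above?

S35: ends Wed 12:00 at or before S42 starts Thu 13:30 → clear.
S36: ends Wed 18:30 at or before S42 starts Thu 13:30 → clear.
S37: ends Thu 07:30 at or before S42 starts Thu 13:30 → clear.
S38: ends Thu 08:30 at or before S42 starts Thu 13:30 → clear.
S39: ends Thu 10:00 at or before S42 starts Thu 13:30 → clear.
S40: starts Fri 08:00 at or after S42 ends Thu 19:00 → clear.
S41: starts Fri 12:30 at or after S42 ends Thu 19:00 → clear.

No — it doesn't clash with anything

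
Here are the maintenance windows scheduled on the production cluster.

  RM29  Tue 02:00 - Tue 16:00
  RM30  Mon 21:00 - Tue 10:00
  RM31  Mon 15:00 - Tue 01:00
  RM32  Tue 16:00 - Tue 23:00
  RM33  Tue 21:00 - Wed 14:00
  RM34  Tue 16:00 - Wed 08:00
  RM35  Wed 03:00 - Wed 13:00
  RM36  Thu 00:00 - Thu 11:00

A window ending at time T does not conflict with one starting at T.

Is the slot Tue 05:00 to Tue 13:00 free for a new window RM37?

RM31: ends Tue 01:00 at or before RM37 starts Tue 05:00 → clear.
RM30: starts Mon 21:00 before RM37 ends Tue 13:00, and ends Tue 10:00 after RM37 starts Tue 05:00 → overlap.
RM29: starts Tue 02:00 before RM37 ends Tue 13:00, and ends Tue 16:00 after RM37 starts Tue 05:00 → overlap.
RM32: starts Tue 16:00 at or after RM37 ends Tue 13:00 → clear.
RM34: starts Tue 16:00 at or after RM37 ends Tue 13:00 → clear.
RM33: starts Tue 21:00 at or after RM37 ends Tue 13:00 → clear.
RM35: starts Wed 03:00 at or after RM37 ends Tue 13:00 → clear.
RM36: starts Thu 00:00 at or after RM37 ends Tue 13:00 → clear.
RM37 overlaps RM29, RM30.

No — it overlaps RM29, RM30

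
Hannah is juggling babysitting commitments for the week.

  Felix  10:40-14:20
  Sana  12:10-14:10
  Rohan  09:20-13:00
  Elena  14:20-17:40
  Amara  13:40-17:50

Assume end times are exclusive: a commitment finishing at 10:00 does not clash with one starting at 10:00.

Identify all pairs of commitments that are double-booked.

Amara & Elena, Amara & Felix, Amara & Sana, Felix & Rohan, Felix & Sana, Rohan & Sana

Check each pair: they overlap iff neither finishes before the other starts.
Sorted by start: Rohan, Felix, Sana, Amara, Elena.
Felix starts before Rohan ends → Rohan and Felix overlap.
Sana starts before Rohan ends → Rohan and Sana overlap.
Amara starts after Rohan ends — done with Rohan.
Sana starts before Felix ends → Felix and Sana overlap.
Amara starts before Felix ends → Felix and Amara overlap.
Elena starts exactly when Felix ends (back-to-back, no overlap).
Amara starts before Sana ends → Sana and Amara overlap.
Elena starts after Sana ends.
Elena starts before Amara ends → Amara and Elena overlap.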